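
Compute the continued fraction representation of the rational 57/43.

[1; 3, 14]

Run the Euclidean algorithm on 57 and 43; the successive quotients are the partial quotients a_0, a_1, ... (each step inverts the fractional part left over by the previous one):
  57 = 1*43 + 14, so a_0 = 1.
  43 = 3*14 + 1, so a_1 = 3.
  14 = 14*1 + 0, so a_2 = 14.
The remainder reaches 0 after 3 divisions, so the expansion has 3 partial quotients, read off in order.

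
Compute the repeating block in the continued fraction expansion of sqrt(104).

[10; (5, 20)]

Write x_i = (sqrt(104) + m_i)/d_i with (m_0, d_0) = (0, 1). a_0 = floor(sqrt(104)) = 10, since 10^2 = 100 <= 104 < 121 = 11^2.
Iterate m_{i+1} = d_i*a_i - m_i, d_{i+1} = (104 - m_{i+1}^2)/d_i, a_{i+1} = floor((a_0 + m_{i+1})/d_{i+1}):
  m_1 = 1*10 - 0 = 10, d_1 = (104 - 10^2)/1 = 4/1 = 4, a_1 = floor((10 + 10)/4) = 5.
  m_2 = 4*5 - 10 = 10, d_2 = (104 - 10^2)/4 = 4/4 = 1, a_2 = floor((10 + 10)/1) = 20.
  m_3 = 1*20 - 10 = 10, d_3 = (104 - 10^2)/1 = 4/1 = 4: (m_3, d_3) = (m_1, d_1) = (10, 4), so from here the quotients repeat a_1, a_2; the period length is 2.
Hence the expansion of sqrt(104) is a_0 = 10 followed by the repeating block 5, 20 (period 2).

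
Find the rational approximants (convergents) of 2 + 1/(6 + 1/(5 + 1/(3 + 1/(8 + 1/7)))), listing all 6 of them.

2/1, 13/6, 67/31, 214/99, 1779/823, 12667/5860

Using the convergent recurrence p_i = a_i*p_{i-1} + p_{i-2}, q_i = a_i*q_{i-1} + q_{i-2} with p_{-2}=0, p_{-1}=1, q_{-2}=1, q_{-1}=0:
  i=0: a_0=2, p_0 = 2*1 + 0 = 2, q_0 = 2*0 + 1 = 1.
  i=1: a_1=6, p_1 = 6*2 + 1 = 13, q_1 = 6*1 + 0 = 6.
  i=2: a_2=5, p_2 = 5*13 + 2 = 67, q_2 = 5*6 + 1 = 31.
  i=3: a_3=3, p_3 = 3*67 + 13 = 214, q_3 = 3*31 + 6 = 99.
  i=4: a_4=8, p_4 = 8*214 + 67 = 1779, q_4 = 8*99 + 31 = 823.
  i=5: a_5=7, p_5 = 7*1779 + 214 = 12667, q_5 = 7*823 + 99 = 5860.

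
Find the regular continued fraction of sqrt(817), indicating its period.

[28; (1, 1, 2, 1, 1, 56)]

Write x_i = (sqrt(817) + m_i)/d_i with (m_0, d_0) = (0, 1). a_0 = floor(sqrt(817)) = 28, since 28^2 = 784 <= 817 < 841 = 29^2.
Iterate m_{i+1} = d_i*a_i - m_i, d_{i+1} = (817 - m_{i+1}^2)/d_i, a_{i+1} = floor((a_0 + m_{i+1})/d_{i+1}):
  m_1 = 1*28 - 0 = 28, d_1 = (817 - 28^2)/1 = 33/1 = 33, a_1 = floor((28 + 28)/33) = 1.
  m_2 = 33*1 - 28 = 5, d_2 = (817 - 5^2)/33 = 792/33 = 24, a_2 = floor((28 + 5)/24) = 1.
  m_3 = 24*1 - 5 = 19, d_3 = (817 - 19^2)/24 = 456/24 = 19, a_3 = floor((28 + 19)/19) = 2.
  m_4 = 19*2 - 19 = 19, d_4 = (817 - 19^2)/19 = 456/19 = 24, a_4 = floor((28 + 19)/24) = 1.
  m_5 = 24*1 - 19 = 5, d_5 = (817 - 5^2)/24 = 792/24 = 33, a_5 = floor((28 + 5)/33) = 1.
  m_6 = 33*1 - 5 = 28, d_6 = (817 - 28^2)/33 = 33/33 = 1, a_6 = floor((28 + 28)/1) = 56.
  m_7 = 1*56 - 28 = 28, d_7 = (817 - 28^2)/1 = 33/1 = 33: (m_7, d_7) = (m_1, d_1) = (28, 33), so from here the quotients repeat a_1, ..., a_6; the period length is 6.
Hence the expansion of sqrt(817) is a_0 = 28 followed by the repeating block 1, 1, 2, 1, 1, 56 (period 6).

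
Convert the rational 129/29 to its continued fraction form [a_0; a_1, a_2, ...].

[4; 2, 4, 3]

Run the Euclidean algorithm on 129 and 29; the successive quotients are the partial quotients a_0, a_1, ... (each step inverts the fractional part left over by the previous one):
  129 = 4*29 + 13, so a_0 = 4.
  29 = 2*13 + 3, so a_1 = 2.
  13 = 4*3 + 1, so a_2 = 4.
  3 = 3*1 + 0, so a_3 = 3.
The remainder reaches 0 after 4 divisions, so the expansion has 4 partial quotients, read off in order.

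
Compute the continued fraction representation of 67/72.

Run the Euclidean algorithm on 67 and 72; the successive quotients are the partial quotients a_0, a_1, ... (each step inverts the fractional part left over by the previous one):
  67 = 0*72 + 67, so a_0 = 0.
  72 = 1*67 + 5, so a_1 = 1.
  67 = 13*5 + 2, so a_2 = 13.
  5 = 2*2 + 1, so a_3 = 2.
  2 = 2*1 + 0, so a_4 = 2.
The remainder reaches 0 after 5 divisions, so the expansion has 5 partial quotients, read off in order.

[0; 1, 13, 2, 2]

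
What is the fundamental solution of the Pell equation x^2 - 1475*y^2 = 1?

First expand sqrt(1475) as a continued fraction. With x_i = (sqrt(1475) + m_i)/d_i and (m_0, d_0) = (0, 1): a_0 = floor(sqrt(1475)) = 38, since 38^2 = 1444 <= 1475 < 1521 = 39^2.
Iterate m_{i+1} = d_i*a_i - m_i, d_{i+1} = (1475 - m_{i+1}^2)/d_i, a_{i+1} = floor((a_0 + m_{i+1})/d_{i+1}):
  m_1 = 1*38 - 0 = 38, d_1 = (1475 - 38^2)/1 = 31/1 = 31, a_1 = floor((38 + 38)/31) = 2.
  m_2 = 31*2 - 38 = 24, d_2 = (1475 - 24^2)/31 = 899/31 = 29, a_2 = floor((38 + 24)/29) = 2.
  m_3 = 29*2 - 24 = 34, d_3 = (1475 - 34^2)/29 = 319/29 = 11, a_3 = floor((38 + 34)/11) = 6.
  m_4 = 11*6 - 34 = 32, d_4 = (1475 - 32^2)/11 = 451/11 = 41, a_4 = floor((38 + 32)/41) = 1.
  m_5 = 41*1 - 32 = 9, d_5 = (1475 - 9^2)/41 = 1394/41 = 34, a_5 = floor((38 + 9)/34) = 1.
  m_6 = 34*1 - 9 = 25, d_6 = (1475 - 25^2)/34 = 850/34 = 25, a_6 = floor((38 + 25)/25) = 2.
  m_7 = 25*2 - 25 = 25, d_7 = (1475 - 25^2)/25 = 850/25 = 34, a_7 = floor((38 + 25)/34) = 1.
  m_8 = 34*1 - 25 = 9, d_8 = (1475 - 9^2)/34 = 1394/34 = 41, a_8 = floor((38 + 9)/41) = 1.
  m_9 = 41*1 - 9 = 32, d_9 = (1475 - 32^2)/41 = 451/41 = 11, a_9 = floor((38 + 32)/11) = 6.
  m_10 = 11*6 - 32 = 34, d_10 = (1475 - 34^2)/11 = 319/11 = 29, a_10 = floor((38 + 34)/29) = 2.
  m_11 = 29*2 - 34 = 24, d_11 = (1475 - 24^2)/29 = 899/29 = 31, a_11 = floor((38 + 24)/31) = 2.
  m_12 = 31*2 - 24 = 38, d_12 = (1475 - 38^2)/31 = 31/31 = 1, a_12 = floor((38 + 38)/1) = 76.
  m_13 = 1*76 - 38 = 38, d_13 = (1475 - 38^2)/1 = 31/1 = 31: (m_13, d_13) = (m_1, d_1) = (38, 31), so from here the quotients repeat a_1, ..., a_12; the period length is 12.
So sqrt(1475) = [38; (2, 2, 6, 1, 1, 2, 1, 1, 6, 2, 2, 76)] with period length k = 12.
k is even, so the fundamental solution of x^2 - 1475y^2 = 1 is (p_{k-1}, q_{k-1}) = (p_11, q_11); compute convergents through index 11.
Convergents (p_i = a_i*p_{i-1} + p_{i-2}, q_i = a_i*q_{i-1} + q_{i-2} with p_{-2}=0, p_{-1}=1, q_{-2}=1, q_{-1}=0):
  i=0: a_0=38, p_0 = 38*1 + 0 = 38, q_0 = 38*0 + 1 = 1.
  i=1: a_1=2, p_1 = 2*38 + 1 = 77, q_1 = 2*1 + 0 = 2.
  i=2: a_2=2, p_2 = 2*77 + 38 = 192, q_2 = 2*2 + 1 = 5.
  i=3: a_3=6, p_3 = 6*192 + 77 = 1229, q_3 = 6*5 + 2 = 32.
  i=4: a_4=1, p_4 = 1*1229 + 192 = 1421, q_4 = 1*32 + 5 = 37.
  i=5: a_5=1, p_5 = 1*1421 + 1229 = 2650, q_5 = 1*37 + 32 = 69.
  i=6: a_6=2, p_6 = 2*2650 + 1421 = 6721, q_6 = 2*69 + 37 = 175.
  i=7: a_7=1, p_7 = 1*6721 + 2650 = 9371, q_7 = 1*175 + 69 = 244.
  i=8: a_8=1, p_8 = 1*9371 + 6721 = 16092, q_8 = 1*244 + 175 = 419.
  i=9: a_9=6, p_9 = 6*16092 + 9371 = 105923, q_9 = 6*419 + 244 = 2758.
  i=10: a_10=2, p_10 = 2*105923 + 16092 = 227938, q_10 = 2*2758 + 419 = 5935.
  i=11: a_11=2, p_11 = 2*227938 + 105923 = 561799, q_11 = 2*5935 + 2758 = 14628.
Check: 561799^2 - 1475*14628^2 = 315618116401 - 315618116400 = 1, so (x, y) = (561799, 14628) solves the equation, and by the theorem it is the least positive solution.

(x, y) = (561799, 14628)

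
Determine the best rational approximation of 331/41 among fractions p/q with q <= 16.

113/14

Expand x = 331/41 as a continued fraction with the Euclidean algorithm:
  331 = 8*41 + 3, so a_0 = 8.
  41 = 13*3 + 2, so a_1 = 13.
  3 = 1*2 + 1, so a_2 = 1.
  2 = 2*1 + 0, so a_3 = 2.
so x = [8; 13, 1, 2].
Convergents (p_i = a_i*p_{i-1} + p_{i-2}, q_i = a_i*q_{i-1} + q_{i-2} with p_{-2}=0, p_{-1}=1, q_{-2}=1, q_{-1}=0), until the denominator exceeds 16:
  i=0: a_0=8, p_0 = 8*1 + 0 = 8, q_0 = 8*0 + 1 = 1.
  i=1: a_1=13, p_1 = 13*8 + 1 = 105, q_1 = 13*1 + 0 = 13.
  i=2: a_2=1, p_2 = 1*105 + 8 = 113, q_2 = 1*13 + 1 = 14.
  i=3: a_3=2, p_3 = 2*113 + 105 = 331, q_3 = 2*14 + 13 = 41.
q_3 = 41 > 16, so the last convergent with denominator <= 16 is p_2/q_2 = 113/14.
The closest fraction with denominator <= 16 is either p_2/q_2 or the intermediate fraction (k*p_2 + p_1)/(k*q_2 + q_1) with the largest k >= 1 whose denominator stays <= 16; these approach x as k grows, and every other convergent or intermediate fraction in range is farther away.
Largest k: floor((16 - q_1)/q_2) = floor((16 - 13)/14) = 0.
Since k = 0, no intermediate fraction beyond p_2/q_2 has denominator <= 16, so the convergent 113/14 is the closest (its error is |331*14 - 113*41|/(41*14) = 1/574).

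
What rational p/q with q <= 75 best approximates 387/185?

136/65

Expand x = 387/185 as a continued fraction with the Euclidean algorithm:
  387 = 2*185 + 17, so a_0 = 2.
  185 = 10*17 + 15, so a_1 = 10.
  17 = 1*15 + 2, so a_2 = 1.
  15 = 7*2 + 1, so a_3 = 7.
  2 = 2*1 + 0, so a_4 = 2.
so x = [2; 10, 1, 7, 2].
Convergents (p_i = a_i*p_{i-1} + p_{i-2}, q_i = a_i*q_{i-1} + q_{i-2} with p_{-2}=0, p_{-1}=1, q_{-2}=1, q_{-1}=0), until the denominator exceeds 75:
  i=0: a_0=2, p_0 = 2*1 + 0 = 2, q_0 = 2*0 + 1 = 1.
  i=1: a_1=10, p_1 = 10*2 + 1 = 21, q_1 = 10*1 + 0 = 10.
  i=2: a_2=1, p_2 = 1*21 + 2 = 23, q_2 = 1*10 + 1 = 11.
  i=3: a_3=7, p_3 = 7*23 + 21 = 182, q_3 = 7*11 + 10 = 87.
q_3 = 87 > 75, so the last convergent with denominator <= 75 is p_2/q_2 = 23/11.
The closest fraction with denominator <= 75 is either p_2/q_2 or the intermediate fraction (k*p_2 + p_1)/(k*q_2 + q_1) with the largest k >= 1 whose denominator stays <= 75; these approach x as k grows, and every other convergent or intermediate fraction in range is farther away.
Largest k: floor((75 - q_1)/q_2) = floor((75 - 10)/11) = 5.
That gives (5*23 + 21)/(5*11 + 10) = 136/65.
Compare the errors: |x - 23/11| = |387*11 - 23*185|/(185*11) = 2/2035, and |x - 136/65| = |387*65 - 136*185|/(185*65) = 5/12025.
Cross-multiplying, 5*2035 = 10175 < 24050 = 2*12025, so 5/12025 is smaller: the intermediate fraction 136/65 is closer to x than 23/11.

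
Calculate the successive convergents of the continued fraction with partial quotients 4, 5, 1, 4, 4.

Using the convergent recurrence p_i = a_i*p_{i-1} + p_{i-2}, q_i = a_i*q_{i-1} + q_{i-2} with p_{-2}=0, p_{-1}=1, q_{-2}=1, q_{-1}=0:
  i=0: a_0=4, p_0 = 4*1 + 0 = 4, q_0 = 4*0 + 1 = 1.
  i=1: a_1=5, p_1 = 5*4 + 1 = 21, q_1 = 5*1 + 0 = 5.
  i=2: a_2=1, p_2 = 1*21 + 4 = 25, q_2 = 1*5 + 1 = 6.
  i=3: a_3=4, p_3 = 4*25 + 21 = 121, q_3 = 4*6 + 5 = 29.
  i=4: a_4=4, p_4 = 4*121 + 25 = 509, q_4 = 4*29 + 6 = 122.

4/1, 21/5, 25/6, 121/29, 509/122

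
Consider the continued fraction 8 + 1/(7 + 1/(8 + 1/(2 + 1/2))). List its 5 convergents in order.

Using the convergent recurrence p_i = a_i*p_{i-1} + p_{i-2}, q_i = a_i*q_{i-1} + q_{i-2} with p_{-2}=0, p_{-1}=1, q_{-2}=1, q_{-1}=0:
  i=0: a_0=8, p_0 = 8*1 + 0 = 8, q_0 = 8*0 + 1 = 1.
  i=1: a_1=7, p_1 = 7*8 + 1 = 57, q_1 = 7*1 + 0 = 7.
  i=2: a_2=8, p_2 = 8*57 + 8 = 464, q_2 = 8*7 + 1 = 57.
  i=3: a_3=2, p_3 = 2*464 + 57 = 985, q_3 = 2*57 + 7 = 121.
  i=4: a_4=2, p_4 = 2*985 + 464 = 2434, q_4 = 2*121 + 57 = 299.

8/1, 57/7, 464/57, 985/121, 2434/299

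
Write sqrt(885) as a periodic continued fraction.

[29; (1, 2, 1, 58)]

Write x_i = (sqrt(885) + m_i)/d_i with (m_0, d_0) = (0, 1). a_0 = floor(sqrt(885)) = 29, since 29^2 = 841 <= 885 < 900 = 30^2.
Iterate m_{i+1} = d_i*a_i - m_i, d_{i+1} = (885 - m_{i+1}^2)/d_i, a_{i+1} = floor((a_0 + m_{i+1})/d_{i+1}):
  m_1 = 1*29 - 0 = 29, d_1 = (885 - 29^2)/1 = 44/1 = 44, a_1 = floor((29 + 29)/44) = 1.
  m_2 = 44*1 - 29 = 15, d_2 = (885 - 15^2)/44 = 660/44 = 15, a_2 = floor((29 + 15)/15) = 2.
  m_3 = 15*2 - 15 = 15, d_3 = (885 - 15^2)/15 = 660/15 = 44, a_3 = floor((29 + 15)/44) = 1.
  m_4 = 44*1 - 15 = 29, d_4 = (885 - 29^2)/44 = 44/44 = 1, a_4 = floor((29 + 29)/1) = 58.
  m_5 = 1*58 - 29 = 29, d_5 = (885 - 29^2)/1 = 44/1 = 44: (m_5, d_5) = (m_1, d_1) = (29, 44), so from here the quotients repeat a_1, ..., a_4; the period length is 4.
Hence the expansion of sqrt(885) is a_0 = 29 followed by the repeating block 1, 2, 1, 58 (period 4).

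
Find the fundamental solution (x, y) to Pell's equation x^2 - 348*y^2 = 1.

(x, y) = (1567, 84)

First expand sqrt(348) as a continued fraction. With x_i = (sqrt(348) + m_i)/d_i and (m_0, d_0) = (0, 1): a_0 = floor(sqrt(348)) = 18, since 18^2 = 324 <= 348 < 361 = 19^2.
Iterate m_{i+1} = d_i*a_i - m_i, d_{i+1} = (348 - m_{i+1}^2)/d_i, a_{i+1} = floor((a_0 + m_{i+1})/d_{i+1}):
  m_1 = 1*18 - 0 = 18, d_1 = (348 - 18^2)/1 = 24/1 = 24, a_1 = floor((18 + 18)/24) = 1.
  m_2 = 24*1 - 18 = 6, d_2 = (348 - 6^2)/24 = 312/24 = 13, a_2 = floor((18 + 6)/13) = 1.
  m_3 = 13*1 - 6 = 7, d_3 = (348 - 7^2)/13 = 299/13 = 23, a_3 = floor((18 + 7)/23) = 1.
  m_4 = 23*1 - 7 = 16, d_4 = (348 - 16^2)/23 = 92/23 = 4, a_4 = floor((18 + 16)/4) = 8.
  m_5 = 4*8 - 16 = 16, d_5 = (348 - 16^2)/4 = 92/4 = 23, a_5 = floor((18 + 16)/23) = 1.
  m_6 = 23*1 - 16 = 7, d_6 = (348 - 7^2)/23 = 299/23 = 13, a_6 = floor((18 + 7)/13) = 1.
  m_7 = 13*1 - 7 = 6, d_7 = (348 - 6^2)/13 = 312/13 = 24, a_7 = floor((18 + 6)/24) = 1.
  m_8 = 24*1 - 6 = 18, d_8 = (348 - 18^2)/24 = 24/24 = 1, a_8 = floor((18 + 18)/1) = 36.
  m_9 = 1*36 - 18 = 18, d_9 = (348 - 18^2)/1 = 24/1 = 24: (m_9, d_9) = (m_1, d_1) = (18, 24), so from here the quotients repeat a_1, ..., a_8; the period length is 8.
So sqrt(348) = [18; (1, 1, 1, 8, 1, 1, 1, 36)] with period length k = 8.
k is even, so the fundamental solution of x^2 - 348y^2 = 1 is (p_{k-1}, q_{k-1}) = (p_7, q_7); compute convergents through index 7.
Convergents (p_i = a_i*p_{i-1} + p_{i-2}, q_i = a_i*q_{i-1} + q_{i-2} with p_{-2}=0, p_{-1}=1, q_{-2}=1, q_{-1}=0):
  i=0: a_0=18, p_0 = 18*1 + 0 = 18, q_0 = 18*0 + 1 = 1.
  i=1: a_1=1, p_1 = 1*18 + 1 = 19, q_1 = 1*1 + 0 = 1.
  i=2: a_2=1, p_2 = 1*19 + 18 = 37, q_2 = 1*1 + 1 = 2.
  i=3: a_3=1, p_3 = 1*37 + 19 = 56, q_3 = 1*2 + 1 = 3.
  i=4: a_4=8, p_4 = 8*56 + 37 = 485, q_4 = 8*3 + 2 = 26.
  i=5: a_5=1, p_5 = 1*485 + 56 = 541, q_5 = 1*26 + 3 = 29.
  i=6: a_6=1, p_6 = 1*541 + 485 = 1026, q_6 = 1*29 + 26 = 55.
  i=7: a_7=1, p_7 = 1*1026 + 541 = 1567, q_7 = 1*55 + 29 = 84.
Check: 1567^2 - 348*84^2 = 2455489 - 2455488 = 1, so (x, y) = (1567, 84) solves the equation, and by the theorem it is the least positive solution.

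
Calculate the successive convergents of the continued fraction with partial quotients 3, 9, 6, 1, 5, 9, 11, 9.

Using the convergent recurrence p_i = a_i*p_{i-1} + p_{i-2}, q_i = a_i*q_{i-1} + q_{i-2} with p_{-2}=0, p_{-1}=1, q_{-2}=1, q_{-1}=0:
  i=0: a_0=3, p_0 = 3*1 + 0 = 3, q_0 = 3*0 + 1 = 1.
  i=1: a_1=9, p_1 = 9*3 + 1 = 28, q_1 = 9*1 + 0 = 9.
  i=2: a_2=6, p_2 = 6*28 + 3 = 171, q_2 = 6*9 + 1 = 55.
  i=3: a_3=1, p_3 = 1*171 + 28 = 199, q_3 = 1*55 + 9 = 64.
  i=4: a_4=5, p_4 = 5*199 + 171 = 1166, q_4 = 5*64 + 55 = 375.
  i=5: a_5=9, p_5 = 9*1166 + 199 = 10693, q_5 = 9*375 + 64 = 3439.
  i=6: a_6=11, p_6 = 11*10693 + 1166 = 118789, q_6 = 11*3439 + 375 = 38204.
  i=7: a_7=9, p_7 = 9*118789 + 10693 = 1079794, q_7 = 9*38204 + 3439 = 347275.

3/1, 28/9, 171/55, 199/64, 1166/375, 10693/3439, 118789/38204, 1079794/347275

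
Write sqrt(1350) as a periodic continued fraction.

[36; (1, 2, 1, 7, 2, 2, 2, 7, 1, 2, 1, 72)]

Write x_i = (sqrt(1350) + m_i)/d_i with (m_0, d_0) = (0, 1). a_0 = floor(sqrt(1350)) = 36, since 36^2 = 1296 <= 1350 < 1369 = 37^2.
Iterate m_{i+1} = d_i*a_i - m_i, d_{i+1} = (1350 - m_{i+1}^2)/d_i, a_{i+1} = floor((a_0 + m_{i+1})/d_{i+1}):
  m_1 = 1*36 - 0 = 36, d_1 = (1350 - 36^2)/1 = 54/1 = 54, a_1 = floor((36 + 36)/54) = 1.
  m_2 = 54*1 - 36 = 18, d_2 = (1350 - 18^2)/54 = 1026/54 = 19, a_2 = floor((36 + 18)/19) = 2.
  m_3 = 19*2 - 18 = 20, d_3 = (1350 - 20^2)/19 = 950/19 = 50, a_3 = floor((36 + 20)/50) = 1.
  m_4 = 50*1 - 20 = 30, d_4 = (1350 - 30^2)/50 = 450/50 = 9, a_4 = floor((36 + 30)/9) = 7.
  m_5 = 9*7 - 30 = 33, d_5 = (1350 - 33^2)/9 = 261/9 = 29, a_5 = floor((36 + 33)/29) = 2.
  m_6 = 29*2 - 33 = 25, d_6 = (1350 - 25^2)/29 = 725/29 = 25, a_6 = floor((36 + 25)/25) = 2.
  m_7 = 25*2 - 25 = 25, d_7 = (1350 - 25^2)/25 = 725/25 = 29, a_7 = floor((36 + 25)/29) = 2.
  m_8 = 29*2 - 25 = 33, d_8 = (1350 - 33^2)/29 = 261/29 = 9, a_8 = floor((36 + 33)/9) = 7.
  m_9 = 9*7 - 33 = 30, d_9 = (1350 - 30^2)/9 = 450/9 = 50, a_9 = floor((36 + 30)/50) = 1.
  m_10 = 50*1 - 30 = 20, d_10 = (1350 - 20^2)/50 = 950/50 = 19, a_10 = floor((36 + 20)/19) = 2.
  m_11 = 19*2 - 20 = 18, d_11 = (1350 - 18^2)/19 = 1026/19 = 54, a_11 = floor((36 + 18)/54) = 1.
  m_12 = 54*1 - 18 = 36, d_12 = (1350 - 36^2)/54 = 54/54 = 1, a_12 = floor((36 + 36)/1) = 72.
  m_13 = 1*72 - 36 = 36, d_13 = (1350 - 36^2)/1 = 54/1 = 54: (m_13, d_13) = (m_1, d_1) = (36, 54), so from here the quotients repeat a_1, ..., a_12; the period length is 12.
Hence the expansion of sqrt(1350) is a_0 = 36 followed by the repeating block 1, 2, 1, 7, 2, 2, 2, 7, 1, 2, 1, 72 (period 12).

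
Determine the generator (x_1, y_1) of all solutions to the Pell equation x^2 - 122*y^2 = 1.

(x, y) = (243, 22)

First expand sqrt(122) as a continued fraction. With x_i = (sqrt(122) + m_i)/d_i and (m_0, d_0) = (0, 1): a_0 = floor(sqrt(122)) = 11, since 11^2 = 121 <= 122 < 144 = 12^2.
Iterate m_{i+1} = d_i*a_i - m_i, d_{i+1} = (122 - m_{i+1}^2)/d_i, a_{i+1} = floor((a_0 + m_{i+1})/d_{i+1}):
  m_1 = 1*11 - 0 = 11, d_1 = (122 - 11^2)/1 = 1/1 = 1, a_1 = floor((11 + 11)/1) = 22.
  m_2 = 1*22 - 11 = 11, d_2 = (122 - 11^2)/1 = 1/1 = 1: (m_2, d_2) = (m_1, d_1) = (11, 1), so from here the quotient a_1 repeats; the period length is 1.
So sqrt(122) = [11; (22)] with period length k = 1.
k is odd, so (p_{k-1}, q_{k-1}) only solves x^2 - 122y^2 = -1 and the fundamental solution of x^2 - 122y^2 = 1 is (p_{2k-1}, q_{2k-1}) = (p_1, q_1); compute convergents through index 1, running through the period twice.
Convergents (p_i = a_i*p_{i-1} + p_{i-2}, q_i = a_i*q_{i-1} + q_{i-2} with p_{-2}=0, p_{-1}=1, q_{-2}=1, q_{-1}=0):
  i=0: a_0=11, p_0 = 11*1 + 0 = 11, q_0 = 11*0 + 1 = 1.
  i=1: a_1=22, p_1 = 22*11 + 1 = 243, q_1 = 22*1 + 0 = 22.
Indeed p_0^2 - 122*q_0^2 = 121 - 122 = -1, not +1.
Check: 243^2 - 122*22^2 = 59049 - 59048 = 1, so (x, y) = (243, 22) solves the equation, and by the theorem it is the least positive solution.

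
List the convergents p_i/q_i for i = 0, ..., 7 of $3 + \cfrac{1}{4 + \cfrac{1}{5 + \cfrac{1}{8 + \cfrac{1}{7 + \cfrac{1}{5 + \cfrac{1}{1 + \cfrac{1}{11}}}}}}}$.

3/1, 13/4, 68/21, 557/172, 3967/1225, 20392/6297, 24359/7522, 288341/89039

Using the convergent recurrence p_i = a_i*p_{i-1} + p_{i-2}, q_i = a_i*q_{i-1} + q_{i-2} with p_{-2}=0, p_{-1}=1, q_{-2}=1, q_{-1}=0:
  i=0: a_0=3, p_0 = 3*1 + 0 = 3, q_0 = 3*0 + 1 = 1.
  i=1: a_1=4, p_1 = 4*3 + 1 = 13, q_1 = 4*1 + 0 = 4.
  i=2: a_2=5, p_2 = 5*13 + 3 = 68, q_2 = 5*4 + 1 = 21.
  i=3: a_3=8, p_3 = 8*68 + 13 = 557, q_3 = 8*21 + 4 = 172.
  i=4: a_4=7, p_4 = 7*557 + 68 = 3967, q_4 = 7*172 + 21 = 1225.
  i=5: a_5=5, p_5 = 5*3967 + 557 = 20392, q_5 = 5*1225 + 172 = 6297.
  i=6: a_6=1, p_6 = 1*20392 + 3967 = 24359, q_6 = 1*6297 + 1225 = 7522.
  i=7: a_7=11, p_7 = 11*24359 + 20392 = 288341, q_7 = 11*7522 + 6297 = 89039.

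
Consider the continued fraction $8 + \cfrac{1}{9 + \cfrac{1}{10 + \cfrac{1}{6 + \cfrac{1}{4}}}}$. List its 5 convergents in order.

Using the convergent recurrence p_i = a_i*p_{i-1} + p_{i-2}, q_i = a_i*q_{i-1} + q_{i-2} with p_{-2}=0, p_{-1}=1, q_{-2}=1, q_{-1}=0:
  i=0: a_0=8, p_0 = 8*1 + 0 = 8, q_0 = 8*0 + 1 = 1.
  i=1: a_1=9, p_1 = 9*8 + 1 = 73, q_1 = 9*1 + 0 = 9.
  i=2: a_2=10, p_2 = 10*73 + 8 = 738, q_2 = 10*9 + 1 = 91.
  i=3: a_3=6, p_3 = 6*738 + 73 = 4501, q_3 = 6*91 + 9 = 555.
  i=4: a_4=4, p_4 = 4*4501 + 738 = 18742, q_4 = 4*555 + 91 = 2311.

8/1, 73/9, 738/91, 4501/555, 18742/2311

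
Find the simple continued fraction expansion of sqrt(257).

Write x_i = (sqrt(257) + m_i)/d_i with (m_0, d_0) = (0, 1). a_0 = floor(sqrt(257)) = 16, since 16^2 = 256 <= 257 < 289 = 17^2.
Iterate m_{i+1} = d_i*a_i - m_i, d_{i+1} = (257 - m_{i+1}^2)/d_i, a_{i+1} = floor((a_0 + m_{i+1})/d_{i+1}):
  m_1 = 1*16 - 0 = 16, d_1 = (257 - 16^2)/1 = 1/1 = 1, a_1 = floor((16 + 16)/1) = 32.
  m_2 = 1*32 - 16 = 16, d_2 = (257 - 16^2)/1 = 1/1 = 1: (m_2, d_2) = (m_1, d_1) = (16, 1), so from here the quotient a_1 repeats; the period length is 1.
Hence the expansion of sqrt(257) is a_0 = 16 followed by the repeating block 32 (period 1).

[16; (32)]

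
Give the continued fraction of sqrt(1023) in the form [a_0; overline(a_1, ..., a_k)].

[31; overline(1, 62)]

Write x_i = (sqrt(1023) + m_i)/d_i with (m_0, d_0) = (0, 1). a_0 = floor(sqrt(1023)) = 31, since 31^2 = 961 <= 1023 < 1024 = 32^2.
Iterate m_{i+1} = d_i*a_i - m_i, d_{i+1} = (1023 - m_{i+1}^2)/d_i, a_{i+1} = floor((a_0 + m_{i+1})/d_{i+1}):
  m_1 = 1*31 - 0 = 31, d_1 = (1023 - 31^2)/1 = 62/1 = 62, a_1 = floor((31 + 31)/62) = 1.
  m_2 = 62*1 - 31 = 31, d_2 = (1023 - 31^2)/62 = 62/62 = 1, a_2 = floor((31 + 31)/1) = 62.
  m_3 = 1*62 - 31 = 31, d_3 = (1023 - 31^2)/1 = 62/1 = 62: (m_3, d_3) = (m_1, d_1) = (31, 62), so from here the quotients repeat a_1, a_2; the period length is 2.
Hence the expansion of sqrt(1023) is a_0 = 31 followed by the repeating block 1, 62 (period 2).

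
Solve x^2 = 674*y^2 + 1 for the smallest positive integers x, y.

(x, y) = (675, 26)

First expand sqrt(674) as a continued fraction. With x_i = (sqrt(674) + m_i)/d_i and (m_0, d_0) = (0, 1): a_0 = floor(sqrt(674)) = 25, since 25^2 = 625 <= 674 < 676 = 26^2.
Iterate m_{i+1} = d_i*a_i - m_i, d_{i+1} = (674 - m_{i+1}^2)/d_i, a_{i+1} = floor((a_0 + m_{i+1})/d_{i+1}):
  m_1 = 1*25 - 0 = 25, d_1 = (674 - 25^2)/1 = 49/1 = 49, a_1 = floor((25 + 25)/49) = 1.
  m_2 = 49*1 - 25 = 24, d_2 = (674 - 24^2)/49 = 98/49 = 2, a_2 = floor((25 + 24)/2) = 24.
  m_3 = 2*24 - 24 = 24, d_3 = (674 - 24^2)/2 = 98/2 = 49, a_3 = floor((25 + 24)/49) = 1.
  m_4 = 49*1 - 24 = 25, d_4 = (674 - 25^2)/49 = 49/49 = 1, a_4 = floor((25 + 25)/1) = 50.
  m_5 = 1*50 - 25 = 25, d_5 = (674 - 25^2)/1 = 49/1 = 49: (m_5, d_5) = (m_1, d_1) = (25, 49), so from here the quotients repeat a_1, ..., a_4; the period length is 4.
So sqrt(674) = [25; (1, 24, 1, 50)] with period length k = 4.
k is even, so the fundamental solution of x^2 - 674y^2 = 1 is (p_{k-1}, q_{k-1}) = (p_3, q_3); compute convergents through index 3.
Convergents (p_i = a_i*p_{i-1} + p_{i-2}, q_i = a_i*q_{i-1} + q_{i-2} with p_{-2}=0, p_{-1}=1, q_{-2}=1, q_{-1}=0):
  i=0: a_0=25, p_0 = 25*1 + 0 = 25, q_0 = 25*0 + 1 = 1.
  i=1: a_1=1, p_1 = 1*25 + 1 = 26, q_1 = 1*1 + 0 = 1.
  i=2: a_2=24, p_2 = 24*26 + 25 = 649, q_2 = 24*1 + 1 = 25.
  i=3: a_3=1, p_3 = 1*649 + 26 = 675, q_3 = 1*25 + 1 = 26.
Check: 675^2 - 674*26^2 = 455625 - 455624 = 1, so (x, y) = (675, 26) solves the equation, and by the theorem it is the least positive solution.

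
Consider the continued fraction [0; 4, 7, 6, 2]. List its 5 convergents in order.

Using the convergent recurrence p_i = a_i*p_{i-1} + p_{i-2}, q_i = a_i*q_{i-1} + q_{i-2} with p_{-2}=0, p_{-1}=1, q_{-2}=1, q_{-1}=0:
  i=0: a_0=0, p_0 = 0*1 + 0 = 0, q_0 = 0*0 + 1 = 1.
  i=1: a_1=4, p_1 = 4*0 + 1 = 1, q_1 = 4*1 + 0 = 4.
  i=2: a_2=7, p_2 = 7*1 + 0 = 7, q_2 = 7*4 + 1 = 29.
  i=3: a_3=6, p_3 = 6*7 + 1 = 43, q_3 = 6*29 + 4 = 178.
  i=4: a_4=2, p_4 = 2*43 + 7 = 93, q_4 = 2*178 + 29 = 385.

0/1, 1/4, 7/29, 43/178, 93/385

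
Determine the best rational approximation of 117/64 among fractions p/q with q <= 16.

11/6

Expand x = 117/64 as a continued fraction with the Euclidean algorithm:
  117 = 1*64 + 53, so a_0 = 1.
  64 = 1*53 + 11, so a_1 = 1.
  53 = 4*11 + 9, so a_2 = 4.
  11 = 1*9 + 2, so a_3 = 1.
  9 = 4*2 + 1, so a_4 = 4.
  2 = 2*1 + 0, so a_5 = 2.
so x = [1; 1, 4, 1, 4, 2].
Convergents (p_i = a_i*p_{i-1} + p_{i-2}, q_i = a_i*q_{i-1} + q_{i-2} with p_{-2}=0, p_{-1}=1, q_{-2}=1, q_{-1}=0), until the denominator exceeds 16:
  i=0: a_0=1, p_0 = 1*1 + 0 = 1, q_0 = 1*0 + 1 = 1.
  i=1: a_1=1, p_1 = 1*1 + 1 = 2, q_1 = 1*1 + 0 = 1.
  i=2: a_2=4, p_2 = 4*2 + 1 = 9, q_2 = 4*1 + 1 = 5.
  i=3: a_3=1, p_3 = 1*9 + 2 = 11, q_3 = 1*5 + 1 = 6.
  i=4: a_4=4, p_4 = 4*11 + 9 = 53, q_4 = 4*6 + 5 = 29.
q_4 = 29 > 16, so the last convergent with denominator <= 16 is p_3/q_3 = 11/6.
The closest fraction with denominator <= 16 is either p_3/q_3 or the intermediate fraction (k*p_3 + p_2)/(k*q_3 + q_2) with the largest k >= 1 whose denominator stays <= 16; these approach x as k grows, and every other convergent or intermediate fraction in range is farther away.
Largest k: floor((16 - q_2)/q_3) = floor((16 - 5)/6) = 1.
That gives (1*11 + 9)/(1*6 + 5) = 20/11.
Compare the errors: |x - 11/6| = |117*6 - 11*64|/(64*6) = 2/384, and |x - 20/11| = |117*11 - 20*64|/(64*11) = 7/704.
Cross-multiplying, 2*704 = 1408 < 2688 = 7*384, so 2/384 is smaller: the convergent 11/6 is closer to x than 20/11.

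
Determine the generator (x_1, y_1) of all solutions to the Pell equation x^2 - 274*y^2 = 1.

(x, y) = (3959299, 239190)

First expand sqrt(274) as a continued fraction. With x_i = (sqrt(274) + m_i)/d_i and (m_0, d_0) = (0, 1): a_0 = floor(sqrt(274)) = 16, since 16^2 = 256 <= 274 < 289 = 17^2.
Iterate m_{i+1} = d_i*a_i - m_i, d_{i+1} = (274 - m_{i+1}^2)/d_i, a_{i+1} = floor((a_0 + m_{i+1})/d_{i+1}):
  m_1 = 1*16 - 0 = 16, d_1 = (274 - 16^2)/1 = 18/1 = 18, a_1 = floor((16 + 16)/18) = 1.
  m_2 = 18*1 - 16 = 2, d_2 = (274 - 2^2)/18 = 270/18 = 15, a_2 = floor((16 + 2)/15) = 1.
  m_3 = 15*1 - 2 = 13, d_3 = (274 - 13^2)/15 = 105/15 = 7, a_3 = floor((16 + 13)/7) = 4.
  m_4 = 7*4 - 13 = 15, d_4 = (274 - 15^2)/7 = 49/7 = 7, a_4 = floor((16 + 15)/7) = 4.
  m_5 = 7*4 - 15 = 13, d_5 = (274 - 13^2)/7 = 105/7 = 15, a_5 = floor((16 + 13)/15) = 1.
  m_6 = 15*1 - 13 = 2, d_6 = (274 - 2^2)/15 = 270/15 = 18, a_6 = floor((16 + 2)/18) = 1.
  m_7 = 18*1 - 2 = 16, d_7 = (274 - 16^2)/18 = 18/18 = 1, a_7 = floor((16 + 16)/1) = 32.
  m_8 = 1*32 - 16 = 16, d_8 = (274 - 16^2)/1 = 18/1 = 18: (m_8, d_8) = (m_1, d_1) = (16, 18), so from here the quotients repeat a_1, ..., a_7; the period length is 7.
So sqrt(274) = [16; (1, 1, 4, 4, 1, 1, 32)] with period length k = 7.
k is odd, so (p_{k-1}, q_{k-1}) only solves x^2 - 274y^2 = -1 and the fundamental solution of x^2 - 274y^2 = 1 is (p_{2k-1}, q_{2k-1}) = (p_13, q_13); compute convergents through index 13, running through the period twice.
Convergents (p_i = a_i*p_{i-1} + p_{i-2}, q_i = a_i*q_{i-1} + q_{i-2} with p_{-2}=0, p_{-1}=1, q_{-2}=1, q_{-1}=0):
  i=0: a_0=16, p_0 = 16*1 + 0 = 16, q_0 = 16*0 + 1 = 1.
  i=1: a_1=1, p_1 = 1*16 + 1 = 17, q_1 = 1*1 + 0 = 1.
  i=2: a_2=1, p_2 = 1*17 + 16 = 33, q_2 = 1*1 + 1 = 2.
  i=3: a_3=4, p_3 = 4*33 + 17 = 149, q_3 = 4*2 + 1 = 9.
  i=4: a_4=4, p_4 = 4*149 + 33 = 629, q_4 = 4*9 + 2 = 38.
  i=5: a_5=1, p_5 = 1*629 + 149 = 778, q_5 = 1*38 + 9 = 47.
  i=6: a_6=1, p_6 = 1*778 + 629 = 1407, q_6 = 1*47 + 38 = 85.
  i=7: a_7=32, p_7 = 32*1407 + 778 = 45802, q_7 = 32*85 + 47 = 2767.
  i=8: a_8=1, p_8 = 1*45802 + 1407 = 47209, q_8 = 1*2767 + 85 = 2852.
  i=9: a_9=1, p_9 = 1*47209 + 45802 = 93011, q_9 = 1*2852 + 2767 = 5619.
  i=10: a_10=4, p_10 = 4*93011 + 47209 = 419253, q_10 = 4*5619 + 2852 = 25328.
  i=11: a_11=4, p_11 = 4*419253 + 93011 = 1770023, q_11 = 4*25328 + 5619 = 106931.
  i=12: a_12=1, p_12 = 1*1770023 + 419253 = 2189276, q_12 = 1*106931 + 25328 = 132259.
  i=13: a_13=1, p_13 = 1*2189276 + 1770023 = 3959299, q_13 = 1*132259 + 106931 = 239190.
Indeed p_6^2 - 274*q_6^2 = 1979649 - 1979650 = -1, not +1.
Check: 3959299^2 - 274*239190^2 = 15676048571401 - 15676048571400 = 1, so (x, y) = (3959299, 239190) solves the equation, and by the theorem it is the least positive solution.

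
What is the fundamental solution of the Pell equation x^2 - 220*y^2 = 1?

(x, y) = (89, 6)

First expand sqrt(220) as a continued fraction. With x_i = (sqrt(220) + m_i)/d_i and (m_0, d_0) = (0, 1): a_0 = floor(sqrt(220)) = 14, since 14^2 = 196 <= 220 < 225 = 15^2.
Iterate m_{i+1} = d_i*a_i - m_i, d_{i+1} = (220 - m_{i+1}^2)/d_i, a_{i+1} = floor((a_0 + m_{i+1})/d_{i+1}):
  m_1 = 1*14 - 0 = 14, d_1 = (220 - 14^2)/1 = 24/1 = 24, a_1 = floor((14 + 14)/24) = 1.
  m_2 = 24*1 - 14 = 10, d_2 = (220 - 10^2)/24 = 120/24 = 5, a_2 = floor((14 + 10)/5) = 4.
  m_3 = 5*4 - 10 = 10, d_3 = (220 - 10^2)/5 = 120/5 = 24, a_3 = floor((14 + 10)/24) = 1.
  m_4 = 24*1 - 10 = 14, d_4 = (220 - 14^2)/24 = 24/24 = 1, a_4 = floor((14 + 14)/1) = 28.
  m_5 = 1*28 - 14 = 14, d_5 = (220 - 14^2)/1 = 24/1 = 24: (m_5, d_5) = (m_1, d_1) = (14, 24), so from here the quotients repeat a_1, ..., a_4; the period length is 4.
So sqrt(220) = [14; (1, 4, 1, 28)] with period length k = 4.
k is even, so the fundamental solution of x^2 - 220y^2 = 1 is (p_{k-1}, q_{k-1}) = (p_3, q_3); compute convergents through index 3.
Convergents (p_i = a_i*p_{i-1} + p_{i-2}, q_i = a_i*q_{i-1} + q_{i-2} with p_{-2}=0, p_{-1}=1, q_{-2}=1, q_{-1}=0):
  i=0: a_0=14, p_0 = 14*1 + 0 = 14, q_0 = 14*0 + 1 = 1.
  i=1: a_1=1, p_1 = 1*14 + 1 = 15, q_1 = 1*1 + 0 = 1.
  i=2: a_2=4, p_2 = 4*15 + 14 = 74, q_2 = 4*1 + 1 = 5.
  i=3: a_3=1, p_3 = 1*74 + 15 = 89, q_3 = 1*5 + 1 = 6.
Check: 89^2 - 220*6^2 = 7921 - 7920 = 1, so (x, y) = (89, 6) solves the equation, and by the theorem it is the least positive solution.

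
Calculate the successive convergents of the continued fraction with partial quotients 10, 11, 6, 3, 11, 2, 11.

Using the convergent recurrence p_i = a_i*p_{i-1} + p_{i-2}, q_i = a_i*q_{i-1} + q_{i-2} with p_{-2}=0, p_{-1}=1, q_{-2}=1, q_{-1}=0:
  i=0: a_0=10, p_0 = 10*1 + 0 = 10, q_0 = 10*0 + 1 = 1.
  i=1: a_1=11, p_1 = 11*10 + 1 = 111, q_1 = 11*1 + 0 = 11.
  i=2: a_2=6, p_2 = 6*111 + 10 = 676, q_2 = 6*11 + 1 = 67.
  i=3: a_3=3, p_3 = 3*676 + 111 = 2139, q_3 = 3*67 + 11 = 212.
  i=4: a_4=11, p_4 = 11*2139 + 676 = 24205, q_4 = 11*212 + 67 = 2399.
  i=5: a_5=2, p_5 = 2*24205 + 2139 = 50549, q_5 = 2*2399 + 212 = 5010.
  i=6: a_6=11, p_6 = 11*50549 + 24205 = 580244, q_6 = 11*5010 + 2399 = 57509.

10/1, 111/11, 676/67, 2139/212, 24205/2399, 50549/5010, 580244/57509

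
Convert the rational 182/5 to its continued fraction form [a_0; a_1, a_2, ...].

Run the Euclidean algorithm on 182 and 5; the successive quotients are the partial quotients a_0, a_1, ... (each step inverts the fractional part left over by the previous one):
  182 = 36*5 + 2, so a_0 = 36.
  5 = 2*2 + 1, so a_1 = 2.
  2 = 2*1 + 0, so a_2 = 2.
The remainder reaches 0 after 3 divisions, so the expansion has 3 partial quotients, read off in order.

[36; 2, 2]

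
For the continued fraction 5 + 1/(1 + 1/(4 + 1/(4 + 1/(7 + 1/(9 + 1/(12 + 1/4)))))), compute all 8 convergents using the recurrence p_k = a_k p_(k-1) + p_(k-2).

5/1, 6/1, 29/5, 122/21, 883/152, 8069/1389, 97711/16820, 398913/68669

Using the convergent recurrence p_i = a_i*p_{i-1} + p_{i-2}, q_i = a_i*q_{i-1} + q_{i-2} with p_{-2}=0, p_{-1}=1, q_{-2}=1, q_{-1}=0:
  i=0: a_0=5, p_0 = 5*1 + 0 = 5, q_0 = 5*0 + 1 = 1.
  i=1: a_1=1, p_1 = 1*5 + 1 = 6, q_1 = 1*1 + 0 = 1.
  i=2: a_2=4, p_2 = 4*6 + 5 = 29, q_2 = 4*1 + 1 = 5.
  i=3: a_3=4, p_3 = 4*29 + 6 = 122, q_3 = 4*5 + 1 = 21.
  i=4: a_4=7, p_4 = 7*122 + 29 = 883, q_4 = 7*21 + 5 = 152.
  i=5: a_5=9, p_5 = 9*883 + 122 = 8069, q_5 = 9*152 + 21 = 1389.
  i=6: a_6=12, p_6 = 12*8069 + 883 = 97711, q_6 = 12*1389 + 152 = 16820.
  i=7: a_7=4, p_7 = 4*97711 + 8069 = 398913, q_7 = 4*16820 + 1389 = 68669.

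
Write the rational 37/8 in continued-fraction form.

Run the Euclidean algorithm on 37 and 8; the successive quotients are the partial quotients a_0, a_1, ... (each step inverts the fractional part left over by the previous one):
  37 = 4*8 + 5, so a_0 = 4.
  8 = 1*5 + 3, so a_1 = 1.
  5 = 1*3 + 2, so a_2 = 1.
  3 = 1*2 + 1, so a_3 = 1.
  2 = 2*1 + 0, so a_4 = 2.
The remainder reaches 0 after 5 divisions, so the expansion has 5 partial quotients, read off in order.

[4; 1, 1, 1, 2]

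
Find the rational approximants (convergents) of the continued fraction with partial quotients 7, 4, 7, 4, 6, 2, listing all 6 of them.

7/1, 29/4, 210/29, 869/120, 5424/749, 11717/1618

Using the convergent recurrence p_i = a_i*p_{i-1} + p_{i-2}, q_i = a_i*q_{i-1} + q_{i-2} with p_{-2}=0, p_{-1}=1, q_{-2}=1, q_{-1}=0:
  i=0: a_0=7, p_0 = 7*1 + 0 = 7, q_0 = 7*0 + 1 = 1.
  i=1: a_1=4, p_1 = 4*7 + 1 = 29, q_1 = 4*1 + 0 = 4.
  i=2: a_2=7, p_2 = 7*29 + 7 = 210, q_2 = 7*4 + 1 = 29.
  i=3: a_3=4, p_3 = 4*210 + 29 = 869, q_3 = 4*29 + 4 = 120.
  i=4: a_4=6, p_4 = 6*869 + 210 = 5424, q_4 = 6*120 + 29 = 749.
  i=5: a_5=2, p_5 = 2*5424 + 869 = 11717, q_5 = 2*749 + 120 = 1618.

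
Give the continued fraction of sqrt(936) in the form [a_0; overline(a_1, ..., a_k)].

Write x_i = (sqrt(936) + m_i)/d_i with (m_0, d_0) = (0, 1). a_0 = floor(sqrt(936)) = 30, since 30^2 = 900 <= 936 < 961 = 31^2.
Iterate m_{i+1} = d_i*a_i - m_i, d_{i+1} = (936 - m_{i+1}^2)/d_i, a_{i+1} = floor((a_0 + m_{i+1})/d_{i+1}):
  m_1 = 1*30 - 0 = 30, d_1 = (936 - 30^2)/1 = 36/1 = 36, a_1 = floor((30 + 30)/36) = 1.
  m_2 = 36*1 - 30 = 6, d_2 = (936 - 6^2)/36 = 900/36 = 25, a_2 = floor((30 + 6)/25) = 1.
  m_3 = 25*1 - 6 = 19, d_3 = (936 - 19^2)/25 = 575/25 = 23, a_3 = floor((30 + 19)/23) = 2.
  m_4 = 23*2 - 19 = 27, d_4 = (936 - 27^2)/23 = 207/23 = 9, a_4 = floor((30 + 27)/9) = 6.
  m_5 = 9*6 - 27 = 27, d_5 = (936 - 27^2)/9 = 207/9 = 23, a_5 = floor((30 + 27)/23) = 2.
  m_6 = 23*2 - 27 = 19, d_6 = (936 - 19^2)/23 = 575/23 = 25, a_6 = floor((30 + 19)/25) = 1.
  m_7 = 25*1 - 19 = 6, d_7 = (936 - 6^2)/25 = 900/25 = 36, a_7 = floor((30 + 6)/36) = 1.
  m_8 = 36*1 - 6 = 30, d_8 = (936 - 30^2)/36 = 36/36 = 1, a_8 = floor((30 + 30)/1) = 60.
  m_9 = 1*60 - 30 = 30, d_9 = (936 - 30^2)/1 = 36/1 = 36: (m_9, d_9) = (m_1, d_1) = (30, 36), so from here the quotients repeat a_1, ..., a_8; the period length is 8.
Hence the expansion of sqrt(936) is a_0 = 30 followed by the repeating block 1, 1, 2, 6, 2, 1, 1, 60 (period 8).

[30; overline(1, 1, 2, 6, 2, 1, 1, 60)]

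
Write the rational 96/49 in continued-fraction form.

[1; 1, 23, 2]

Run the Euclidean algorithm on 96 and 49; the successive quotients are the partial quotients a_0, a_1, ... (each step inverts the fractional part left over by the previous one):
  96 = 1*49 + 47, so a_0 = 1.
  49 = 1*47 + 2, so a_1 = 1.
  47 = 23*2 + 1, so a_2 = 23.
  2 = 2*1 + 0, so a_3 = 2.
The remainder reaches 0 after 4 divisions, so the expansion has 4 partial quotients, read off in order.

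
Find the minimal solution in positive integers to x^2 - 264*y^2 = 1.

(x, y) = (65, 4)

First expand sqrt(264) as a continued fraction. With x_i = (sqrt(264) + m_i)/d_i and (m_0, d_0) = (0, 1): a_0 = floor(sqrt(264)) = 16, since 16^2 = 256 <= 264 < 289 = 17^2.
Iterate m_{i+1} = d_i*a_i - m_i, d_{i+1} = (264 - m_{i+1}^2)/d_i, a_{i+1} = floor((a_0 + m_{i+1})/d_{i+1}):
  m_1 = 1*16 - 0 = 16, d_1 = (264 - 16^2)/1 = 8/1 = 8, a_1 = floor((16 + 16)/8) = 4.
  m_2 = 8*4 - 16 = 16, d_2 = (264 - 16^2)/8 = 8/8 = 1, a_2 = floor((16 + 16)/1) = 32.
  m_3 = 1*32 - 16 = 16, d_3 = (264 - 16^2)/1 = 8/1 = 8: (m_3, d_3) = (m_1, d_1) = (16, 8), so from here the quotients repeat a_1, a_2; the period length is 2.
So sqrt(264) = [16; (4, 32)] with period length k = 2.
k is even, so the fundamental solution of x^2 - 264y^2 = 1 is (p_{k-1}, q_{k-1}) = (p_1, q_1); compute convergents through index 1.
Convergents (p_i = a_i*p_{i-1} + p_{i-2}, q_i = a_i*q_{i-1} + q_{i-2} with p_{-2}=0, p_{-1}=1, q_{-2}=1, q_{-1}=0):
  i=0: a_0=16, p_0 = 16*1 + 0 = 16, q_0 = 16*0 + 1 = 1.
  i=1: a_1=4, p_1 = 4*16 + 1 = 65, q_1 = 4*1 + 0 = 4.
Check: 65^2 - 264*4^2 = 4225 - 4224 = 1, so (x, y) = (65, 4) solves the equation, and by the theorem it is the least positive solution.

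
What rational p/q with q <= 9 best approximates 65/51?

Expand x = 65/51 as a continued fraction with the Euclidean algorithm:
  65 = 1*51 + 14, so a_0 = 1.
  51 = 3*14 + 9, so a_1 = 3.
  14 = 1*9 + 5, so a_2 = 1.
  9 = 1*5 + 4, so a_3 = 1.
  5 = 1*4 + 1, so a_4 = 1.
  4 = 4*1 + 0, so a_5 = 4.
so x = [1; 3, 1, 1, 1, 4].
Convergents (p_i = a_i*p_{i-1} + p_{i-2}, q_i = a_i*q_{i-1} + q_{i-2} with p_{-2}=0, p_{-1}=1, q_{-2}=1, q_{-1}=0), until the denominator exceeds 9:
  i=0: a_0=1, p_0 = 1*1 + 0 = 1, q_0 = 1*0 + 1 = 1.
  i=1: a_1=3, p_1 = 3*1 + 1 = 4, q_1 = 3*1 + 0 = 3.
  i=2: a_2=1, p_2 = 1*4 + 1 = 5, q_2 = 1*3 + 1 = 4.
  i=3: a_3=1, p_3 = 1*5 + 4 = 9, q_3 = 1*4 + 3 = 7.
  i=4: a_4=1, p_4 = 1*9 + 5 = 14, q_4 = 1*7 + 4 = 11.
q_4 = 11 > 9, so the last convergent with denominator <= 9 is p_3/q_3 = 9/7.
The closest fraction with denominator <= 9 is either p_3/q_3 or the intermediate fraction (k*p_3 + p_2)/(k*q_3 + q_2) with the largest k >= 1 whose denominator stays <= 9; these approach x as k grows, and every other convergent or intermediate fraction in range is farther away.
Largest k: floor((9 - q_2)/q_3) = floor((9 - 4)/7) = 0.
Since k = 0, no intermediate fraction beyond p_3/q_3 has denominator <= 9, so the convergent 9/7 is the closest (its error is |65*7 - 9*51|/(51*7) = 4/357).

9/7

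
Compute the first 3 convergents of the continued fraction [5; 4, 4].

5/1, 21/4, 89/17

Using the convergent recurrence p_i = a_i*p_{i-1} + p_{i-2}, q_i = a_i*q_{i-1} + q_{i-2} with p_{-2}=0, p_{-1}=1, q_{-2}=1, q_{-1}=0:
  i=0: a_0=5, p_0 = 5*1 + 0 = 5, q_0 = 5*0 + 1 = 1.
  i=1: a_1=4, p_1 = 4*5 + 1 = 21, q_1 = 4*1 + 0 = 4.
  i=2: a_2=4, p_2 = 4*21 + 5 = 89, q_2 = 4*4 + 1 = 17.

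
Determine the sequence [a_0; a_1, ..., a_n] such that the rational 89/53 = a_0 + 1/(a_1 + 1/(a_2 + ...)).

Run the Euclidean algorithm on 89 and 53; the successive quotients are the partial quotients a_0, a_1, ... (each step inverts the fractional part left over by the previous one):
  89 = 1*53 + 36, so a_0 = 1.
  53 = 1*36 + 17, so a_1 = 1.
  36 = 2*17 + 2, so a_2 = 2.
  17 = 8*2 + 1, so a_3 = 8.
  2 = 2*1 + 0, so a_4 = 2.
The remainder reaches 0 after 5 divisions, so the expansion has 5 partial quotients, read off in order.

[1; 1, 2, 8, 2]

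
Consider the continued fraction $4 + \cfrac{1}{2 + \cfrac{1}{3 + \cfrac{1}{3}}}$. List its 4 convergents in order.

4/1, 9/2, 31/7, 102/23

Using the convergent recurrence p_i = a_i*p_{i-1} + p_{i-2}, q_i = a_i*q_{i-1} + q_{i-2} with p_{-2}=0, p_{-1}=1, q_{-2}=1, q_{-1}=0:
  i=0: a_0=4, p_0 = 4*1 + 0 = 4, q_0 = 4*0 + 1 = 1.
  i=1: a_1=2, p_1 = 2*4 + 1 = 9, q_1 = 2*1 + 0 = 2.
  i=2: a_2=3, p_2 = 3*9 + 4 = 31, q_2 = 3*2 + 1 = 7.
  i=3: a_3=3, p_3 = 3*31 + 9 = 102, q_3 = 3*7 + 2 = 23.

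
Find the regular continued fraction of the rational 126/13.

Run the Euclidean algorithm on 126 and 13; the successive quotients are the partial quotients a_0, a_1, ... (each step inverts the fractional part left over by the previous one):
  126 = 9*13 + 9, so a_0 = 9.
  13 = 1*9 + 4, so a_1 = 1.
  9 = 2*4 + 1, so a_2 = 2.
  4 = 4*1 + 0, so a_3 = 4.
The remainder reaches 0 after 4 divisions, so the expansion has 4 partial quotients, read off in order.

[9; 1, 2, 4]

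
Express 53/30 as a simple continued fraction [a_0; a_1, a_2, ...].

[1; 1, 3, 3, 2]

Run the Euclidean algorithm on 53 and 30; the successive quotients are the partial quotients a_0, a_1, ... (each step inverts the fractional part left over by the previous one):
  53 = 1*30 + 23, so a_0 = 1.
  30 = 1*23 + 7, so a_1 = 1.
  23 = 3*7 + 2, so a_2 = 3.
  7 = 3*2 + 1, so a_3 = 3.
  2 = 2*1 + 0, so a_4 = 2.
The remainder reaches 0 after 5 divisions, so the expansion has 5 partial quotients, read off in order.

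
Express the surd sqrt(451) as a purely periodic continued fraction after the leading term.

Write x_i = (sqrt(451) + m_i)/d_i with (m_0, d_0) = (0, 1). a_0 = floor(sqrt(451)) = 21, since 21^2 = 441 <= 451 < 484 = 22^2.
Iterate m_{i+1} = d_i*a_i - m_i, d_{i+1} = (451 - m_{i+1}^2)/d_i, a_{i+1} = floor((a_0 + m_{i+1})/d_{i+1}):
  m_1 = 1*21 - 0 = 21, d_1 = (451 - 21^2)/1 = 10/1 = 10, a_1 = floor((21 + 21)/10) = 4.
  m_2 = 10*4 - 21 = 19, d_2 = (451 - 19^2)/10 = 90/10 = 9, a_2 = floor((21 + 19)/9) = 4.
  m_3 = 9*4 - 19 = 17, d_3 = (451 - 17^2)/9 = 162/9 = 18, a_3 = floor((21 + 17)/18) = 2.
  m_4 = 18*2 - 17 = 19, d_4 = (451 - 19^2)/18 = 90/18 = 5, a_4 = floor((21 + 19)/5) = 8.
  m_5 = 5*8 - 19 = 21, d_5 = (451 - 21^2)/5 = 10/5 = 2, a_5 = floor((21 + 21)/2) = 21.
  m_6 = 2*21 - 21 = 21, d_6 = (451 - 21^2)/2 = 10/2 = 5, a_6 = floor((21 + 21)/5) = 8.
  m_7 = 5*8 - 21 = 19, d_7 = (451 - 19^2)/5 = 90/5 = 18, a_7 = floor((21 + 19)/18) = 2.
  m_8 = 18*2 - 19 = 17, d_8 = (451 - 17^2)/18 = 162/18 = 9, a_8 = floor((21 + 17)/9) = 4.
  m_9 = 9*4 - 17 = 19, d_9 = (451 - 19^2)/9 = 90/9 = 10, a_9 = floor((21 + 19)/10) = 4.
  m_10 = 10*4 - 19 = 21, d_10 = (451 - 21^2)/10 = 10/10 = 1, a_10 = floor((21 + 21)/1) = 42.
  m_11 = 1*42 - 21 = 21, d_11 = (451 - 21^2)/1 = 10/1 = 10: (m_11, d_11) = (m_1, d_1) = (21, 10), so from here the quotients repeat a_1, ..., a_10; the period length is 10.
Hence the expansion of sqrt(451) is a_0 = 21 followed by the repeating block 4, 4, 2, 8, 21, 8, 2, 4, 4, 42 (period 10).

[21; (4, 4, 2, 8, 21, 8, 2, 4, 4, 42)]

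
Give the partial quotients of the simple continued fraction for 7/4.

[1; 1, 3]

Run the Euclidean algorithm on 7 and 4; the successive quotients are the partial quotients a_0, a_1, ... (each step inverts the fractional part left over by the previous one):
  7 = 1*4 + 3, so a_0 = 1.
  4 = 1*3 + 1, so a_1 = 1.
  3 = 3*1 + 0, so a_2 = 3.
The remainder reaches 0 after 3 divisions, so the expansion has 3 partial quotients, read off in order.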